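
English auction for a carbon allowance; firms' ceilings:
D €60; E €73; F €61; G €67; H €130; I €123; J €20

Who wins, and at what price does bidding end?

H wins at €123

Ascending (English) auction: the price rises until one bidder remains; the winner pays the price at which the last rival dropped out.
Limits in order: 130 (H) > 123 (I) > 73 (E) > 67 (G) > 61 (F) > 60 (D) > …
Bidding ends when I exits at €123; H takes it.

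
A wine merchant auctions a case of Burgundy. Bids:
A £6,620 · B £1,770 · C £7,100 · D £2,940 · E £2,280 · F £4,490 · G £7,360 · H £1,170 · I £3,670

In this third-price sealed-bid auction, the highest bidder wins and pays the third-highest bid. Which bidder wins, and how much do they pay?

Bids in order: 7,360 (G) > 7,100 (C) > 6,620 (A) > 4,490 (F) > 3,670 (I) > 2,940 (D) > …
G wins; payment is bid #3 in the ranking = £6,620.

G pays £6,620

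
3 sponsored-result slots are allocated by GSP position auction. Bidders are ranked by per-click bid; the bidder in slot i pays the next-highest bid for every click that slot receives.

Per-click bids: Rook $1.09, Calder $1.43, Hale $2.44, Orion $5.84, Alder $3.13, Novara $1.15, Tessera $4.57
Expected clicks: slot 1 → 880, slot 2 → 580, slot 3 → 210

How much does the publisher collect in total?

Total revenue: $6349.40

Sorting advertisers: $5.84 (Orion) > $4.57 (Tessera) > $3.13 (Alder) > $2.44 (Hale) > …
Slot 1: Orion pays $4.57 × 880 = $4021.60
Slot 2: Tessera pays $3.13 × 580 = $1815.40
Slot 3: Alder pays $2.44 × 210 = $512.40
Total = $6349.40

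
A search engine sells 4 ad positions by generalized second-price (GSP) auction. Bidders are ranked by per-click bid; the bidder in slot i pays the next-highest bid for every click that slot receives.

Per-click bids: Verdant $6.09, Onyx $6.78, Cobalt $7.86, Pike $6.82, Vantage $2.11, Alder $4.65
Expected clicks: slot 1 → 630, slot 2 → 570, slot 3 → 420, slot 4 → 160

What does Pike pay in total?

Per-click bids in order: $7.86 (Cobalt) > $6.82 (Pike) > $6.78 (Onyx) > $6.09 (Verdant) > $4.65 (Alder) > …
Pike holds slot 2 → pays next bid $6.78 × 570 clicks = $3864.60.

Pike pays $3864.60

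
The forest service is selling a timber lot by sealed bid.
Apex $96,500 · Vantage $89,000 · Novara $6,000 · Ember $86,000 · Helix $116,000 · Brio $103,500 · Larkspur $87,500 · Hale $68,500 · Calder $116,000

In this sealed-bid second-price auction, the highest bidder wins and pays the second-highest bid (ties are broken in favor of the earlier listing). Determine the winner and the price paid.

Bids ranked: 116,000 (Helix) > 116,000 (Calder) > 103,500 (Brio) > 96,500 (Apex) > 89,000 (Vantage) > 87,500 (Larkspur) > …
Helix and Calder tie at $116,000; tie-break gives it to Helix.
Helix wins with the highest bid; price is set by the runner-up at $116,000.

Helix pays $116,000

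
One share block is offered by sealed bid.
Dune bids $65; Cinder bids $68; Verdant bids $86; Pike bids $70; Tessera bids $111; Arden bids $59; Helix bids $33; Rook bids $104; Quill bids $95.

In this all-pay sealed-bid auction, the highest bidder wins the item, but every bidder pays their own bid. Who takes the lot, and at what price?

Tessera pays $111

Rule: the highest bidder wins the item, but every bidder pays their own bid.
Bids ranked: 111 (Tessera) > 104 (Rook) > 95 (Quill) > 86 (Verdant) > 70 (Pike) > 68 (Cinder) > …
Tessera is highest and takes the item; every bidder forfeits their bid.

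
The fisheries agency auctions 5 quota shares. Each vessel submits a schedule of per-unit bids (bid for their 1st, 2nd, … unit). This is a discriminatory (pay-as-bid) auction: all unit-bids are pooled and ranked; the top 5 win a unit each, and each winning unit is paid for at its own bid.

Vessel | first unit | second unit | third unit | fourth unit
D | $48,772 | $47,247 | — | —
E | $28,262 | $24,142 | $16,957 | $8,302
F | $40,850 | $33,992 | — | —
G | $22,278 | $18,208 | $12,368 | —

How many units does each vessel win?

Pooled unit-bids ranked (top 5): 48,772 (D-1), 47,247 (D-2), 40,850 (F-1), 33,992 (F-2), 28,262 (E-1)
Next rejected bid: $24,142 (not a price — pay-as-bid).
Allocation: D 2, E 1, F 2.

D 2, E 1, F 2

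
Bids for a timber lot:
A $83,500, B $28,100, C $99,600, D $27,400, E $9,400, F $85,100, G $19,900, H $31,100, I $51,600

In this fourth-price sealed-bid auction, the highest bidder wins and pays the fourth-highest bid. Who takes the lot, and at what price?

C pays $51,600

Rule: the highest bidder wins and pays the fourth-highest bid.
Bids ranked: 99,600 (C) > 85,100 (F) > 83,500 (A) > 51,600 (I) > 31,100 (H) > 28,100 (B) > …
C wins; payment is bid #4 in the ranking = $51,600.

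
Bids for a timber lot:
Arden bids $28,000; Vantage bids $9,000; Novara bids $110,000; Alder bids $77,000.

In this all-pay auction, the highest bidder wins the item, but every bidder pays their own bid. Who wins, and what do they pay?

All-pay auction: the highest bidder wins the item, but every bidder pays their own bid.
Bids in order: 110,000 (Novara) > 77,000 (Alder) > 28,000 (Arden) > 9,000 (Vantage)
Novara wins with the top bid; all bids are sunk regardless.

Novara pays $110,000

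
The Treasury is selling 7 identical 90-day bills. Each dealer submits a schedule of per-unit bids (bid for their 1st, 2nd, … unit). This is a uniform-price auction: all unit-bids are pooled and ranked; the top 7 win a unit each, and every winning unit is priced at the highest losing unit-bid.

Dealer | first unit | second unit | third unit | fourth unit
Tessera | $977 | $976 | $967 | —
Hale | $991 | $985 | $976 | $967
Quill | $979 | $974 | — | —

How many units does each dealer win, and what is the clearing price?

All unit-bids, highest first — top 7: 991 (Hale-1), 985 (Hale-2), 979 (Quill-1), 977 (Tessera-1), 976 (Tessera-2), 976 (Hale-3), 974 (Quill-2)
Highest rejected unit-bid = $967.
Allocation: Hale 3, Quill 2, Tessera 2.

Hale 3, Quill 2, Tessera 2; clearing price $967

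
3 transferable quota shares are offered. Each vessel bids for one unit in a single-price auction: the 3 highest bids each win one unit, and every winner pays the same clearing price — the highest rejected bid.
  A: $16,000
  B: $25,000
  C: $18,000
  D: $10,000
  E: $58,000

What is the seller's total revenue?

Ordering the bids: 58,000 (E), 25,000 (B), 18,000 (C), 16,000 (A), 10,000 (D)
Winners (3 units): E, B, C.
First losing bid is A's $16,000, which sets the uniform price.
Total revenue = 3 × $16,000 = $48,000.

Total revenue: $48,000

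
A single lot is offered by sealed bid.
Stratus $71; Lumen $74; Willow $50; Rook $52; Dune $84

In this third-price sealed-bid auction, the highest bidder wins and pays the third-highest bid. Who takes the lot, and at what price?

Dune pays $71

Bids in order: 84 (Dune) > 74 (Lumen) > 71 (Stratus) > 52 (Rook) > 50 (Willow)
Dune is highest; pays the third-highest bid, $71.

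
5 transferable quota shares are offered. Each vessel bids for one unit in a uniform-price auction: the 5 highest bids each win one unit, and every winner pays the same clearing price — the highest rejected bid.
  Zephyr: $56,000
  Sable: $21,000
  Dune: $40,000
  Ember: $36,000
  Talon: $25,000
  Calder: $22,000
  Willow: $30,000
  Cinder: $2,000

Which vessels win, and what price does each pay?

Ordering the bids: 56,000 (Zephyr), 40,000 (Dune), 36,000 (Ember), 30,000 (Willow), 25,000 (Talon), 22,000 (Calder), 21,000 (Sable), …
Winners (5 units): Zephyr, Dune, Ember, Willow, Talon.
Clearing price = highest rejected bid = $22,000.

Zephyr, Dune, Ember, Willow, Talon; each pays $22,000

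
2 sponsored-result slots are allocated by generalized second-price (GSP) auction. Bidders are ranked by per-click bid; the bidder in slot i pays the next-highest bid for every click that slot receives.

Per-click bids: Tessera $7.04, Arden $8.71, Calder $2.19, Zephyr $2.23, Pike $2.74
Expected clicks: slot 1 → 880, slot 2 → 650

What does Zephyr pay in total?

Zephyr pays $0.00

Sorting advertisers: $8.71 (Arden) > $7.04 (Tessera) > $2.74 (Pike) > …
Zephyr ranks below slot 2 → no slot, pays nothing.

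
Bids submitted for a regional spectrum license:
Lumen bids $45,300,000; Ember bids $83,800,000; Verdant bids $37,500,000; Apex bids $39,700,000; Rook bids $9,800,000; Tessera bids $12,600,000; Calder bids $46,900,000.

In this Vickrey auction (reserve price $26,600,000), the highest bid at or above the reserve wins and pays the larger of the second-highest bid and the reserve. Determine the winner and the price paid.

Ember pays $46,900,000

Sorting bids: 83,800,000 (Ember) > 46,900,000 (Calder) > 45,300,000 (Lumen) > 39,700,000 (Apex) > 37,500,000 (Verdant) > 12,600,000 (Tessera) > …
Ember has the top bid at or above the reserve ($83,800,000).
max(second-highest $46,900,000, reserve $26,600,000) = $46,900,000; the reserve does not bind.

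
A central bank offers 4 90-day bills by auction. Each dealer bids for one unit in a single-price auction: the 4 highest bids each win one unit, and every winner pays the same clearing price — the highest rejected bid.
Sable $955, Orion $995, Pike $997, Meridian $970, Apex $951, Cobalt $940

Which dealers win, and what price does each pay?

Pike, Orion, Meridian, Sable; each pays $951

Sorting: 997 (Pike), 995 (Orion), 970 (Meridian), 955 (Sable), 951 (Apex), 940 (Cobalt)
Winners (4 units): Pike, Orion, Meridian, Sable.
Clearing price = highest rejected bid = $951.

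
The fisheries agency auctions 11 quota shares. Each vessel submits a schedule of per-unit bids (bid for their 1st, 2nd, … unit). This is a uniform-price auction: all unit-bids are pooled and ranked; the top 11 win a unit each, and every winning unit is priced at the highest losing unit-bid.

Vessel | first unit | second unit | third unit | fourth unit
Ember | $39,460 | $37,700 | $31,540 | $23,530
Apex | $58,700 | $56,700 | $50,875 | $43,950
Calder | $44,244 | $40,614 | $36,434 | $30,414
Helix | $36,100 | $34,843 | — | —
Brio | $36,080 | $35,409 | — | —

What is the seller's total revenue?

Merging the schedules and taking the best 11: 58,700 (Apex-1), 56,700 (Apex-2), 50,875 (Apex-3), 44,244 (Calder-1), 43,950 (Apex-4), 40,614 (Calder-2), 39,460 (Ember-1), 37,700 (Ember-2), 36,434 (Calder-3), 36,100 (Helix-1), 36,080 (Brio-1)
First bid not allocated: $35,409.
Allocation: Apex 4, Brio 1, Calder 3, Ember 2, Helix 1. Every unit priced at $35,409.
Revenue = 11 × 35,409 = $389,499.

Total revenue: $389,499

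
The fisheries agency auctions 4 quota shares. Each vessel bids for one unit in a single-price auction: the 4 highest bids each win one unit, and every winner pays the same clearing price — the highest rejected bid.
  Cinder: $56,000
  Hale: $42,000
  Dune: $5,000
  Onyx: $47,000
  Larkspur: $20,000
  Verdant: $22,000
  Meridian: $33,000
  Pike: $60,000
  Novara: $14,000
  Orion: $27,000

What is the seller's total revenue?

Total revenue: $132,000

Ordering the bids: 60,000 (Pike), 56,000 (Cinder), 47,000 (Onyx), 42,000 (Hale), 33,000 (Meridian), 27,000 (Orion), …
Top 4: Pike, Cinder, Onyx, Hale.
Clearing price = highest rejected bid = $33,000.
Total revenue = 4 × $33,000 = $132,000.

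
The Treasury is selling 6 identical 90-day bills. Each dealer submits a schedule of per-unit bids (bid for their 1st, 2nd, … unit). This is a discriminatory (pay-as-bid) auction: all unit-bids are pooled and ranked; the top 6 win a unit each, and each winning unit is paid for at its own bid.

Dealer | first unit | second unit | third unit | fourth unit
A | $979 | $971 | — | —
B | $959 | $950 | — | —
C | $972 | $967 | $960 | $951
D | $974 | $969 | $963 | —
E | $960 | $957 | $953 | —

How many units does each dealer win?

A 2, C 2, D 2

Merging the schedules and taking the best 6: 979 (A-1), 974 (D-1), 972 (C-1), 971 (A-2), 969 (D-2), 967 (C-2)
Next rejected bid: $963 (not a price — pay-as-bid).
Allocation: A 2, C 2, D 2.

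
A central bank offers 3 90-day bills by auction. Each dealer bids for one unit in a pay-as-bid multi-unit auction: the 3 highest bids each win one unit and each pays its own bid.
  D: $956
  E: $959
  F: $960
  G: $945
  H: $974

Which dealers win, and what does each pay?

H $974, F $960, E $959

Ordering the bids: 974 (H), 960 (F), 959 (E), 956 (D), 945 (G)
The 3 highest are H, F, E.
Each winner pays its own bid: H $974, F $960, E $959.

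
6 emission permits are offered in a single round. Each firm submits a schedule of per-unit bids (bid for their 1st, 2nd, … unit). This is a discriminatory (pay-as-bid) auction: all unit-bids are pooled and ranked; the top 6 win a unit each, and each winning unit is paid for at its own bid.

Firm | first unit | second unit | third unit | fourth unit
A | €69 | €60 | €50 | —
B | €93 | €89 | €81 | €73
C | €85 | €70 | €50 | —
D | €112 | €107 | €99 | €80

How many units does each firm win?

B 2, C 1, D 3

Pooled unit-bids ranked (top 6): 112 (D-1), 107 (D-2), 99 (D-3), 93 (B-1), 89 (B-2), 85 (C-1)
Next rejected bid: €81 (not a price — pay-as-bid).
Allocation: B 2, C 1, D 3.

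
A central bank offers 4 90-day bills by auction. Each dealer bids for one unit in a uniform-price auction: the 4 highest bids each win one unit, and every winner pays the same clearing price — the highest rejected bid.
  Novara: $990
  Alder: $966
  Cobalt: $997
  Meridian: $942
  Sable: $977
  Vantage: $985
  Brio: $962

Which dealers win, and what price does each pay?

Bids ranked high→low: 997 (Cobalt), 990 (Novara), 985 (Vantage), 977 (Sable), 966 (Alder), 962 (Brio), …
The 4 highest are Cobalt, Novara, Vantage, Sable.
Clearing price = highest rejected bid = $966.

Cobalt, Novara, Vantage, Sable; each pays $966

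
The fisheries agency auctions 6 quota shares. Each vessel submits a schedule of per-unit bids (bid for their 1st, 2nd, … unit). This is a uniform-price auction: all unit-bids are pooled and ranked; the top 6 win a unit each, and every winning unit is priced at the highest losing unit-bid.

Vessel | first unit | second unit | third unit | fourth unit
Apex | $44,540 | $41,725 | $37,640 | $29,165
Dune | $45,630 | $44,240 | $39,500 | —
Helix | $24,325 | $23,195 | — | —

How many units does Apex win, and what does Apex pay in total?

Merging the schedules and taking the best 6: 45,630 (Dune-1), 44,540 (Apex-1), 44,240 (Dune-2), 41,725 (Apex-2), 39,500 (Dune-3), 37,640 (Apex-3)
Highest rejected unit-bid = $29,165.
Apex wins 3 unit(s) at $29,165 each.

Apex: 3 units, pays $87,495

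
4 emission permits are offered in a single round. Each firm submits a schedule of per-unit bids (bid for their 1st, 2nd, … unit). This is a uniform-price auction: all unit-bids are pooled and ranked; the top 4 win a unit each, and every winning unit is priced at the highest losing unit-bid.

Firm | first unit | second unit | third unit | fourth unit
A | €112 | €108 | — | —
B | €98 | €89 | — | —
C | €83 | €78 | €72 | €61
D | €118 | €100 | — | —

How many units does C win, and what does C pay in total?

Pooled unit-bids ranked (top 4): 118 (D-1), 112 (A-1), 108 (A-2), 100 (D-2)
First bid not allocated: €98.
C wins 0 unit(s) at €98 each.

C: 0 units, pays €0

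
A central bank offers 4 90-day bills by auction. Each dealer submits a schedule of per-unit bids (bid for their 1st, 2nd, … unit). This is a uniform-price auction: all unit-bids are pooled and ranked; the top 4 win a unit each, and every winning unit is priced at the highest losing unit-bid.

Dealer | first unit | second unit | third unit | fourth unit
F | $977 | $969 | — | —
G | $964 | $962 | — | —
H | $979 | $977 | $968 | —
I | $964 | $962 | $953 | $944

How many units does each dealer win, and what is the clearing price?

Pooled unit-bids ranked (top 4): 979 (H-1), 977 (F-1), 977 (H-2), 969 (F-2)
Highest rejected unit-bid = $968.
Allocation: F 2, H 2.

F 2, H 2; clearing price $968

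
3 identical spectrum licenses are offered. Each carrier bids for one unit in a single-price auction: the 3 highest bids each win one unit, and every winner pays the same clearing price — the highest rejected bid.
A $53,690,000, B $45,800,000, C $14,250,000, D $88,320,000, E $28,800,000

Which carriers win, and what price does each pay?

D, A, B; each pays $28,800,000

Bids ranked high→low: 88,320,000 (D), 53,690,000 (A), 45,800,000 (B), 28,800,000 (E), 14,250,000 (C)
Winners (3 units): D, A, B.
Clearing price = highest rejected bid = $28,800,000.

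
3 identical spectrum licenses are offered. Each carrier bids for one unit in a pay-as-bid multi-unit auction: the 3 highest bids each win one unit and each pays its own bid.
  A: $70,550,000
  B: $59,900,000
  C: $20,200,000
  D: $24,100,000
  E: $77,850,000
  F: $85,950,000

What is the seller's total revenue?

Total revenue: $234,350,000

Bids ranked high→low: 85,950,000 (F), 77,850,000 (E), 70,550,000 (A), 59,900,000 (B), 24,100,000 (D), …
Top 3: F, E, A.
Total revenue = 85,950,000 + 77,850,000 + 70,550,000 = $234,350,000.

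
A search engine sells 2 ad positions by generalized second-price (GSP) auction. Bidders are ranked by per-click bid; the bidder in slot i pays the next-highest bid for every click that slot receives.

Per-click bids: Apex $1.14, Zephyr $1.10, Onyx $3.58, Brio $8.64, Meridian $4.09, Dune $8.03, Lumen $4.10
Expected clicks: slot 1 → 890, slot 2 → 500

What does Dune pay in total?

Sorting advertisers: $8.64 (Brio) > $8.03 (Dune) > $4.10 (Lumen) > …
Dune holds slot 2 → pays next bid $4.10 × 500 clicks = $2050.00.

Dune pays $2050.00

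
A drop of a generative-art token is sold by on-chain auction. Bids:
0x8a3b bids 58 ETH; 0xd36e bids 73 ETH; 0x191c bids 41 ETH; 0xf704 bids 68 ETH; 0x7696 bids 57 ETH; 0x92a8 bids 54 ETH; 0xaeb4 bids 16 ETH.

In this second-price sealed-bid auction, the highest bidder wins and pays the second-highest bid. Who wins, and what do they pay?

0xd36e pays 68 ETH

Sorting bids: 73 (0xd36e) > 68 (0xf704) > 58 (0x8a3b) > 57 (0x7696) > 54 (0x92a8) > 41 (0x191c) > …
Second-price: 0xd36e pays 0xf704's bid of 68 ETH.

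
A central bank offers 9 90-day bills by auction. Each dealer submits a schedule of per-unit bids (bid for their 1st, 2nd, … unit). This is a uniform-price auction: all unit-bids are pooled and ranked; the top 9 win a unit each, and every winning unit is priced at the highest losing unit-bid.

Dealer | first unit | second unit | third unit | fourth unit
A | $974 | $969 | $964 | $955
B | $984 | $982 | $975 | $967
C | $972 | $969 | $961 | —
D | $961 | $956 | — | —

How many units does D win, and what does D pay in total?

Merging the schedules and taking the best 9: 984 (B-1), 982 (B-2), 975 (B-3), 974 (A-1), 972 (C-1), 969 (A-2), 969 (C-2), 967 (B-4), 964 (A-3)
The (k+1)-th unit-bid is $961.
D wins 0 unit(s) at $961 each.

D: 0 units, pays $0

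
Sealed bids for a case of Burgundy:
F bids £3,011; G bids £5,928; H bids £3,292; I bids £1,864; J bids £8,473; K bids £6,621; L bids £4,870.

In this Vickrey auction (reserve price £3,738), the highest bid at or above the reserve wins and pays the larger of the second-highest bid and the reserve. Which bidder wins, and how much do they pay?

Rule: the highest bid at or above the reserve wins and pays the larger of the second-highest bid and the reserve.
Sorting bids: 8,473 (J) > 6,621 (K) > 5,928 (G) > 4,870 (L) > 3,292 (H) > 3,011 (F) > …
J has the top bid at or above the reserve (£8,473).
Second-highest bid £6,621 exceeds the reserve £3,738 → payment £6,621.

J pays £6,621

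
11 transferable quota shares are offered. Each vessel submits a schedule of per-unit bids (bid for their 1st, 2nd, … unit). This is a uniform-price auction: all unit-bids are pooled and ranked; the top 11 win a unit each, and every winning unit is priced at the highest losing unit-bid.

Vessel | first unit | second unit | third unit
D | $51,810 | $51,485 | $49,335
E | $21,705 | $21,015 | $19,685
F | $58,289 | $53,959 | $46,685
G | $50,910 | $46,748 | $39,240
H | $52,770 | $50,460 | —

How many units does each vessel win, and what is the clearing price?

All unit-bids, highest first — top 11: 58,289 (F-1), 53,959 (F-2), 52,770 (H-1), 51,810 (D-1), 51,485 (D-2), 50,910 (G-1), 50,460 (H-2), 49,335 (D-3), 46,748 (G-2), 46,685 (F-3), 39,240 (G-3)
The (k+1)-th unit-bid is $21,705.
Allocation: D 3, F 3, G 3, H 2.

D 3, F 3, G 3, H 2; clearing price $21,705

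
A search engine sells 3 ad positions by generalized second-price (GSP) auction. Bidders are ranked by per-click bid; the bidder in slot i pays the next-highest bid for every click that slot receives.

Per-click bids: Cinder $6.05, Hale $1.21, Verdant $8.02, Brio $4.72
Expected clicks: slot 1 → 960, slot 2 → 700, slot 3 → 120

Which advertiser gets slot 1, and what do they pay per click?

Per-click bids in order: $8.02 (Verdant) > $6.05 (Cinder) > $4.72 (Brio) > $1.21 (Hale)
Slot 1 goes to the first-ranked bidder, Verdant, who pays the next bid down: $6.05/click.

Verdant; $6.05 per click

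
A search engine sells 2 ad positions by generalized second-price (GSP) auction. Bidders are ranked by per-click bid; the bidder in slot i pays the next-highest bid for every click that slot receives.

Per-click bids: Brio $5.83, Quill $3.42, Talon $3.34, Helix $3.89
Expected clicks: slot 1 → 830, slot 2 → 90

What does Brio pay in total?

Brio pays $3228.70

Per-click bids in order: $5.83 (Brio) > $3.89 (Helix) > $3.42 (Quill) > …
Brio holds slot 1 → pays next bid $3.89 × 830 clicks = $3228.70.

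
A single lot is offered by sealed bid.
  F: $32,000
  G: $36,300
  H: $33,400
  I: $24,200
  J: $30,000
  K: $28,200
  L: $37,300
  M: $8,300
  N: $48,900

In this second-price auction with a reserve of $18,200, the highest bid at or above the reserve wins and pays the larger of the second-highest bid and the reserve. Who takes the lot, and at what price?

N pays $37,300

Second-price auction with a reserve of $18,200: the highest bid at or above the reserve wins and pays the larger of the second-highest bid and the reserve.
Sorting bids: 48,900 (N) > 37,300 (L) > 36,300 (G) > 33,400 (H) > 32,000 (F) > 30,000 (J) > …
N has the top bid at or above the reserve ($48,900).
Second-highest bid $37,300 exceeds the reserve $18,200 → payment $37,300.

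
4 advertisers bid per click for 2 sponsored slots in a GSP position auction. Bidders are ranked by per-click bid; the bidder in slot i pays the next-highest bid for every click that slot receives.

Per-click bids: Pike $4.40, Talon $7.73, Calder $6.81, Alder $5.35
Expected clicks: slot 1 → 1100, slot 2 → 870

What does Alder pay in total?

Alder pays $0.00

Ranked by bid: $7.73 (Talon) > $6.81 (Calder) > $5.35 (Alder) > …
Alder ranks below slot 2 → no slot, pays nothing.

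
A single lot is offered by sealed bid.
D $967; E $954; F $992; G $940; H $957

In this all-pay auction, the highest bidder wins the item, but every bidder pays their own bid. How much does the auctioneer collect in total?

Bids in order: 992 (F) > 967 (D) > 957 (H) > 954 (E) > 940 (G)
Every bidder forfeits their bid regardless of winning.
Revenue = 967 + 954 + 992 + 940 + 957 = $4,810.

Total revenue: $4,810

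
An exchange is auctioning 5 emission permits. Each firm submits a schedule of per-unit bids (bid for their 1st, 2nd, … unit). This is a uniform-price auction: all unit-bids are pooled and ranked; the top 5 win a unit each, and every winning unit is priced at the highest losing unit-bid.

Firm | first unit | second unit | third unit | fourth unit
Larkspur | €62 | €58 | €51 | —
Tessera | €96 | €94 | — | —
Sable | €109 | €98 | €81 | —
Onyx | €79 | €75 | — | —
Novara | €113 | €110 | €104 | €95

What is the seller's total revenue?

Merging the schedules and taking the best 5: 113 (Novara-1), 110 (Novara-2), 109 (Sable-1), 104 (Novara-3), 98 (Sable-2)
First bid not allocated: €96.
Allocation: Novara 3, Sable 2. Every unit priced at €96.
Revenue = 5 × 96 = €480.

Total revenue: €480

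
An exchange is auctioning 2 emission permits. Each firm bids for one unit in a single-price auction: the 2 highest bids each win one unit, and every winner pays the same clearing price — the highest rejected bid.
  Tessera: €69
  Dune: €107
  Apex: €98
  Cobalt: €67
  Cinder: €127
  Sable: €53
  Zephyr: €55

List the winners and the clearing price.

Bids ranked high→low: 127 (Cinder), 107 (Dune), 98 (Apex), 69 (Tessera), …
Top 2: Cinder, Dune.
First losing bid is Apex's €98, which sets the uniform price.

Cinder, Dune; each pays €98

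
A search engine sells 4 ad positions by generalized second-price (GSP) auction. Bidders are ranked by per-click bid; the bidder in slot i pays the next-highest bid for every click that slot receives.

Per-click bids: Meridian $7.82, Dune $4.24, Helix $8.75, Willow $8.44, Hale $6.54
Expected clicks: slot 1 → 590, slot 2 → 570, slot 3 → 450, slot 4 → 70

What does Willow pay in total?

Willow pays $4457.40

Ranked by bid: $8.75 (Helix) > $8.44 (Willow) > $7.82 (Meridian) > $6.54 (Hale) > $4.24 (Dune)
Willow holds slot 2 → pays next bid $7.82 × 570 clicks = $4457.40.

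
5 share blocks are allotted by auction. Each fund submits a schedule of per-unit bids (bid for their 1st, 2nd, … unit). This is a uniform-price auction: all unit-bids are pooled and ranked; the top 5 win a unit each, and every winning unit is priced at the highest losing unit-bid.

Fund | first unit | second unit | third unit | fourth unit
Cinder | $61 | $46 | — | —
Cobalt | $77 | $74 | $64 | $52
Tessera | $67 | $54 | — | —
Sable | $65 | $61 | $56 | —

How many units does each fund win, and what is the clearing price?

All unit-bids, highest first — top 5: 77 (Cobalt-1), 74 (Cobalt-2), 67 (Tessera-1), 65 (Sable-1), 64 (Cobalt-3)
Highest rejected unit-bid = $61.
Allocation: Cobalt 3, Sable 1, Tessera 1.

Cobalt 3, Sable 1, Tessera 1; clearing price $61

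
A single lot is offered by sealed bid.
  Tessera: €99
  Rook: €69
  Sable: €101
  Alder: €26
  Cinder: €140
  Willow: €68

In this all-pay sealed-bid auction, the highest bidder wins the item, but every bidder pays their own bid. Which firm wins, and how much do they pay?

Cinder pays €140

All-pay sealed-bid auction: the highest bidder wins the item, but every bidder pays their own bid.
Bids in order: 140 (Cinder) > 101 (Sable) > 99 (Tessera) > 69 (Rook) > 68 (Willow) > 26 (Alder)
Cinder wins with the top bid; all bids are sunk regardless.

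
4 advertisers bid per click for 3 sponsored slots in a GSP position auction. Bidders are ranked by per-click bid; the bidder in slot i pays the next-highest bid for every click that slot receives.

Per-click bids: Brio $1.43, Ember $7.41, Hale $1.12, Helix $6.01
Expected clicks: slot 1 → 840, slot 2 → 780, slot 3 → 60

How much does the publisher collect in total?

Total revenue: $6231.00

Per-click bids in order: $7.41 (Ember) > $6.01 (Helix) > $1.43 (Brio) > $1.12 (Hale)
Slot 1: Ember pays $6.01 × 840 = $5048.40
Slot 2: Helix pays $1.43 × 780 = $1115.40
Slot 3: Brio pays $1.12 × 60 = $67.20
Total = $6231.00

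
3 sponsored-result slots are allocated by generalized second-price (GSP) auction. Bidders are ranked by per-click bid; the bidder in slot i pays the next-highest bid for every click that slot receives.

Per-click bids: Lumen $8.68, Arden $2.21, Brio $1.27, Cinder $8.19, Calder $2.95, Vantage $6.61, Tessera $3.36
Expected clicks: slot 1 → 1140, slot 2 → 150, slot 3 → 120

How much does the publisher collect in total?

Per-click bids in order: $8.68 (Lumen) > $8.19 (Cinder) > $6.61 (Vantage) > $3.36 (Tessera) > …
Slot 1: Lumen pays $8.19 × 1140 = $9336.60
Slot 2: Cinder pays $6.61 × 150 = $991.50
Slot 3: Vantage pays $3.36 × 120 = $403.20
Total = $10731.30

Total revenue: $10731.30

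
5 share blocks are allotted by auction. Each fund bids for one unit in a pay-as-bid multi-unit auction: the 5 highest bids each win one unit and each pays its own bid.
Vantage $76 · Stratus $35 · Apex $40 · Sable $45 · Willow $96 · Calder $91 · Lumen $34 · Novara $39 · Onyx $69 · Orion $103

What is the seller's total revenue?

Sorting: 103 (Orion), 96 (Willow), 91 (Calder), 76 (Vantage), 69 (Onyx), 45 (Sable), 40 (Apex), …
The 5 highest are Orion, Willow, Calder, Vantage, Onyx.
Total revenue = 103 + 96 + 91 + 76 + 69 = $435.

Total revenue: $435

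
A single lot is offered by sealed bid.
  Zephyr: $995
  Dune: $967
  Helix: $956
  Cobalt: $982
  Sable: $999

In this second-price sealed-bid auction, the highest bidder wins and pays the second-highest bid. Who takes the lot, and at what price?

Rule: the highest bidder wins and pays the second-highest bid.
Bids ranked: 999 (Sable) > 995 (Zephyr) > 982 (Cobalt) > 967 (Dune) > 956 (Helix)
Sable wins with the highest bid; price is set by the runner-up at $995.

Sable pays $995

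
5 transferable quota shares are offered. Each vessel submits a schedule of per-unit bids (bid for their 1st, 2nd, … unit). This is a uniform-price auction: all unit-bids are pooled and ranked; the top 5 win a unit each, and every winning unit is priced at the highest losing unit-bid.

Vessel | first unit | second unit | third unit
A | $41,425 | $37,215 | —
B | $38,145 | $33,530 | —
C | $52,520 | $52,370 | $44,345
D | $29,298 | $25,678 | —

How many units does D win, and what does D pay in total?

Pooled unit-bids ranked (top 5): 52,520 (C-1), 52,370 (C-2), 44,345 (C-3), 41,425 (A-1), 38,145 (B-1)
The (k+1)-th unit-bid is $37,215.
D wins 0 unit(s) at $37,215 each.

D: 0 units, pays $0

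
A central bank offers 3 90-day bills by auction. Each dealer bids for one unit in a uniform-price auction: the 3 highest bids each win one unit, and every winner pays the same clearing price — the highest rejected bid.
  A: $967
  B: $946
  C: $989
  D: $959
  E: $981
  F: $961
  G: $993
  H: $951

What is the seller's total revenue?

Bids ranked high→low: 993 (G), 989 (C), 981 (E), 967 (A), 961 (F), …
Winners (3 units): G, C, E.
First losing bid is A's $967, which sets the uniform price.
Total revenue = 3 × $967 = $2,901.

Total revenue: $2,901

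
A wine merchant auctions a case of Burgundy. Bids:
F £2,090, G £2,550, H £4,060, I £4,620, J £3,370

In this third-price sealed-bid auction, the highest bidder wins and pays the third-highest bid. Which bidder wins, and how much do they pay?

Bids ranked: 4,620 (I) > 4,060 (H) > 3,370 (J) > 2,550 (G) > 2,090 (F)
I is highest; pays the third-highest bid, £3,370.

I pays £3,370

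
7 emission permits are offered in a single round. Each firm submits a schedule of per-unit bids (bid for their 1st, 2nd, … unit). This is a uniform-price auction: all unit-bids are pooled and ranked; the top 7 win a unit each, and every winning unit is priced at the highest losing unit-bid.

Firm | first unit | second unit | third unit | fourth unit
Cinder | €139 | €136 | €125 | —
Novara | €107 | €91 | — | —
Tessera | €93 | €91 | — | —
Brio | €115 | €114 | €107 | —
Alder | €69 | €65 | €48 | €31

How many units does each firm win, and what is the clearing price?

Pooled unit-bids ranked (top 7): 139 (Cinder-1), 136 (Cinder-2), 125 (Cinder-3), 115 (Brio-1), 114 (Brio-2), 107 (Novara-1), 107 (Brio-3)
Highest rejected unit-bid = €93.
Allocation: Brio 3, Cinder 3, Novara 1.

Brio 3, Cinder 3, Novara 1; clearing price €93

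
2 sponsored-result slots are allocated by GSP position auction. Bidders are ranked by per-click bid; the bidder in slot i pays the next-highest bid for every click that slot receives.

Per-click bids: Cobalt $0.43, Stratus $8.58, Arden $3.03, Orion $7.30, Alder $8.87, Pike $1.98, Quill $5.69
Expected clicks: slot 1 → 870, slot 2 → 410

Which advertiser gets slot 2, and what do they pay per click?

Stratus; $7.30 per click

Ranked by bid: $8.87 (Alder) > $8.58 (Stratus) > $7.30 (Orion) > …
Slot 2 goes to the second-ranked bidder, Stratus, who pays the next bid down: $7.30/click.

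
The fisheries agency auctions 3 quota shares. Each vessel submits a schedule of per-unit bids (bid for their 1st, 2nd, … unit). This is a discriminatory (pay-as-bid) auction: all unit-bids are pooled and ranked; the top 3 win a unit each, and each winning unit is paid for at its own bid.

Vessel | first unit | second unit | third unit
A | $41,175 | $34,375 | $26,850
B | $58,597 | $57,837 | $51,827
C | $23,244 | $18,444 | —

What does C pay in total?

Merging the schedules and taking the best 3: 58,597 (B-1), 57,837 (B-2), 51,827 (B-3)
Next rejected bid: $41,175 (not a price — pay-as-bid).
C wins no units.

C pays $0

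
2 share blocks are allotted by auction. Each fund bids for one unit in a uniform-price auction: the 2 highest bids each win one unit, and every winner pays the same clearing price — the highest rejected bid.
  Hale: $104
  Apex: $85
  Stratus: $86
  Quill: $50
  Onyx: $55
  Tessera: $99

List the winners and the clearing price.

Bids ranked high→low: 104 (Hale), 99 (Tessera), 86 (Stratus), 85 (Apex), …
Winners (2 units): Hale, Tessera.
First losing bid is Stratus's $86, which sets the uniform price.

Hale, Tessera; each pays $86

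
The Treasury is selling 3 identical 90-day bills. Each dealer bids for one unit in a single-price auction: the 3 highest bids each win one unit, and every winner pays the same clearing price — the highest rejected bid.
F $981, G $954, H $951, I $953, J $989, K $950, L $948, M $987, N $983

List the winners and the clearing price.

J, M, N; each pays $981

Bids ranked high→low: 989 (J), 987 (M), 983 (N), 981 (F), 954 (G), …
Top 3: J, M, N.
Clearing price = highest rejected bid = $981.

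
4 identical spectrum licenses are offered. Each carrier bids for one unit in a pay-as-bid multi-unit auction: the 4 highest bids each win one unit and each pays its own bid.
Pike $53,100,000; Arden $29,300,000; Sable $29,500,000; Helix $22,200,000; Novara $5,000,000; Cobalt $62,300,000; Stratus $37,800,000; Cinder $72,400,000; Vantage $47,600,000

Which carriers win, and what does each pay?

Ordering the bids: 72,400,000 (Cinder), 62,300,000 (Cobalt), 53,100,000 (Pike), 47,600,000 (Vantage), 37,800,000 (Stratus), 29,500,000 (Sable), …
Winners (4 units): Cinder, Cobalt, Pike, Vantage.
Each winner pays its own bid: Cinder $72,400,000, Cobalt $62,300,000, Pike $53,100,000, Vantage $47,600,000.

Cinder $72,400,000, Cobalt $62,300,000, Pike $53,100,000, Vantage $47,600,000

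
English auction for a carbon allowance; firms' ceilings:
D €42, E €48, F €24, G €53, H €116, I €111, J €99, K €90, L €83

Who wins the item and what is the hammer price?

H wins at €111

Limits ranked: 116 (H) > 111 (I) > 99 (J) > 90 (K) > 83 (L) > 53 (G) > …
Bidding ends when I exits at €111; H takes it.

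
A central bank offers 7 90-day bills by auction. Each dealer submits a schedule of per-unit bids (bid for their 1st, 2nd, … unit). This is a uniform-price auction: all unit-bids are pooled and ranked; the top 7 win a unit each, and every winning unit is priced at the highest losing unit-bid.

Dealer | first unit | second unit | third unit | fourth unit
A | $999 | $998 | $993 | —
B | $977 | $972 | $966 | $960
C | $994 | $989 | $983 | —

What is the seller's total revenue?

Total revenue: $6,804

Pooled unit-bids ranked (top 7): 999 (A-1), 998 (A-2), 994 (C-1), 993 (A-3), 989 (C-2), 983 (C-3), 977 (B-1)
First bid not allocated: $972.
Allocation: A 3, B 1, C 3. Every unit priced at $972.
Revenue = 7 × 972 = $6,804.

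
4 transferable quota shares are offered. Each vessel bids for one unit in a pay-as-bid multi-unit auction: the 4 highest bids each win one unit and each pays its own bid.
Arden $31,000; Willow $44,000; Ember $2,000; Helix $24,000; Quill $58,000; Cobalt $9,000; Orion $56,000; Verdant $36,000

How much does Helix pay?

Ordering the bids: 58,000 (Quill), 56,000 (Orion), 44,000 (Willow), 36,000 (Verdant), 31,000 (Arden), 24,000 (Helix), …
The 4 highest are Quill, Orion, Willow, Verdant.
Helix does not win → $0.

Helix pays $0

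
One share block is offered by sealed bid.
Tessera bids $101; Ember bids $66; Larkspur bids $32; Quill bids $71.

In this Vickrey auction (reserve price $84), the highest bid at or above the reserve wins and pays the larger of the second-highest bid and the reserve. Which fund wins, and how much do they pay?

Tessera pays $84

Vickrey auction (reserve price $84): the highest bid at or above the reserve wins and pays the larger of the second-highest bid and the reserve.
Bids in order: 101 (Tessera) > 71 (Quill) > 66 (Ember) > 32 (Larkspur)
Highest eligible bid: Tessera at $101.
Second-highest bid $71 is below the reserve $84, so the reserve binds → payment $84.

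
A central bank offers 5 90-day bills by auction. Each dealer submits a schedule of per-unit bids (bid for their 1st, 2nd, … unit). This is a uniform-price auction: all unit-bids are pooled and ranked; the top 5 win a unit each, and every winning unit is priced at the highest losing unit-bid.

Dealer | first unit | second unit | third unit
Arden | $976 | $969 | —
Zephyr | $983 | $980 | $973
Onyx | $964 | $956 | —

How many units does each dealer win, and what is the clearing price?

All unit-bids, highest first — top 5: 983 (Zephyr-1), 980 (Zephyr-2), 976 (Arden-1), 973 (Zephyr-3), 969 (Arden-2)
First bid not allocated: $964.
Allocation: Arden 2, Zephyr 3.

Arden 2, Zephyr 3; clearing price $964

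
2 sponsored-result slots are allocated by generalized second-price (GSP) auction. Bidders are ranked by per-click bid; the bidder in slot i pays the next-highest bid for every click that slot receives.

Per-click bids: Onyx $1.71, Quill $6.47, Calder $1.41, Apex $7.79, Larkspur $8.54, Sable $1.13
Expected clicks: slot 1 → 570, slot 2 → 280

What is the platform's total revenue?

Sorting advertisers: $8.54 (Larkspur) > $7.79 (Apex) > $6.47 (Quill) > …
Slot 1: Larkspur pays $7.79 × 570 = $4440.30
Slot 2: Apex pays $6.47 × 280 = $1811.60
Total = $6251.90

Total revenue: $6251.90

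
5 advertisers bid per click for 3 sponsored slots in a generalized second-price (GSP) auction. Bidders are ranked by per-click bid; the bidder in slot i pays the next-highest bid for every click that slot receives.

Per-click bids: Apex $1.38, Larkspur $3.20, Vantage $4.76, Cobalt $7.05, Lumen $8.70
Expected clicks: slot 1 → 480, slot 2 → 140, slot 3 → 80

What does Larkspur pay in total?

Per-click bids in order: $8.70 (Lumen) > $7.05 (Cobalt) > $4.76 (Vantage) > $3.20 (Larkspur) > …
Larkspur ranks below slot 3 → no slot, pays nothing.

Larkspur pays $0.00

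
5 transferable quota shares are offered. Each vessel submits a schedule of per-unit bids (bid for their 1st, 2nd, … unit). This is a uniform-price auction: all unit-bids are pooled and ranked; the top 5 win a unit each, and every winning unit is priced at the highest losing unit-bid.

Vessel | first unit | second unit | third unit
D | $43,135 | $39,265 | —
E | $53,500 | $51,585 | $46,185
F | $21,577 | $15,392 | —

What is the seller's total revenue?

Total revenue: $107,885

Pooled unit-bids ranked (top 5): 53,500 (E-1), 51,585 (E-2), 46,185 (E-3), 43,135 (D-1), 39,265 (D-2)
First bid not allocated: $21,577.
Allocation: D 2, E 3. Every unit priced at $21,577.
Revenue = 5 × 21,577 = $107,885.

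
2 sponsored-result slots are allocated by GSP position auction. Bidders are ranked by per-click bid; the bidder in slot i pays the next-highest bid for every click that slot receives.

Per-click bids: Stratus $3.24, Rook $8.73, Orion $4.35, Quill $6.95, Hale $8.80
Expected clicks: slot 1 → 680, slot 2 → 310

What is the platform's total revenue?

Total revenue: $8090.90

Sorting advertisers: $8.80 (Hale) > $8.73 (Rook) > $6.95 (Quill) > …
Slot 1: Hale pays $8.73 × 680 = $5936.40
Slot 2: Rook pays $6.95 × 310 = $2154.50
Total = $8090.90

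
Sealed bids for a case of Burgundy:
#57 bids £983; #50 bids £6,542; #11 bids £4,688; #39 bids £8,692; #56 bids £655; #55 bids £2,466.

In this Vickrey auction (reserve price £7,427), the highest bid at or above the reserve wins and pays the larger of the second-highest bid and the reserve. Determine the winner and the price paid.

#39 pays £7,427

Bids in order: 8,692 (#39) > 6,542 (#50) > 4,688 (#11) > 2,466 (#55) > 983 (#57) > 655 (#56)
Highest eligible bid: #39 at £8,692.
Second-highest bid £6,542 is below the reserve £7,427, so the reserve binds → payment £7,427.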